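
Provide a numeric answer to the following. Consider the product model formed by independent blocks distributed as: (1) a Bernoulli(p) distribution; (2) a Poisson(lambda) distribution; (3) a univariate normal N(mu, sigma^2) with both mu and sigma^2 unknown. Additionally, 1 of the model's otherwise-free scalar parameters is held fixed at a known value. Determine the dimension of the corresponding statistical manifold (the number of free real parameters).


The dimension of a statistical manifold equals the number of free
(independent) real parameters of the model. For a product of independent
blocks the parameter counts add.
- Bernoulli (p): 1.
- Poisson (lambda): 1.
- normal (mu, sigma^2): 2.
Total = 1 + 1 + 2 = 4.
1 parameter(s) fixed at known values: 4 - 1 = 3.
Dimension = 3

3


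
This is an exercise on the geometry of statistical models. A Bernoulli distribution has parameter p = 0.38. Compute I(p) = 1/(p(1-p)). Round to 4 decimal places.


For Bernoulli(p), Fisher information is I(p) = 1/(p*(1-p)).
p = 0.38, 1-p = 0.62.
p*(1-p) = 0.2356.
I(p) = 1/0.2356 = 4.2445

4.2445


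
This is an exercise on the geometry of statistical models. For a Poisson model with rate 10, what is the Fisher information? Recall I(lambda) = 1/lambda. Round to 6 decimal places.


Fisher information for Poisson: I(lambda) = 1/lambda.
lambda = 10.
I(lambda) = 1/10 = 0.100000

0.100000


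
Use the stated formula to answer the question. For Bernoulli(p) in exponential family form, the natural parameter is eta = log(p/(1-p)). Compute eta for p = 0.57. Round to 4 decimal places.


Natural parameter for Bernoulli: eta = log(p/(1-p)).
p = 0.57, 1-p = 0.43.
p/(1-p) = 1.325581.
eta = log(1.325581) = 0.2819

0.2819


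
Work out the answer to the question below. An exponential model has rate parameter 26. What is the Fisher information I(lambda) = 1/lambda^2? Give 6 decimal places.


Fisher information for exponential: I(lambda) = 1/lambda^2.
lambda = 26, lambda^2 = 676.
I = 1/676 = 0.001479

0.001479


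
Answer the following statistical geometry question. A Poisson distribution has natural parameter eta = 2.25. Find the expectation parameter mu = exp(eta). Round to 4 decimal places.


Expectation parameter for Poisson exponential family:
mu = exp(eta).
eta = 2.25.
mu = exp(2.25) = 9.4877

9.4877


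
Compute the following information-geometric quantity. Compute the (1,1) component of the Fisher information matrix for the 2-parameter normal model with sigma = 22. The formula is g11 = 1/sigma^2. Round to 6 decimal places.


For the 2-parameter normal family, the Fisher metric has:
  g11 = 1/sigma^2, g22 = 2/sigma^2.
sigma = 22, sigma^2 = 484.
g11 = 0.002066

0.002066


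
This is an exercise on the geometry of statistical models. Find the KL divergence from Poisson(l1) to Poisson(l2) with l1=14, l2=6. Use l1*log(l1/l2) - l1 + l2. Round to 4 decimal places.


KL divergence for Poisson:
KL = l1*log(l1/l2) - l1 + l2.
l1 = 14, l2 = 6.
log(14/6) = 0.847298.
l1*log(l1/l2) = 14 * 0.847298 = 11.86217.
KL = 11.86217 - 14 + 6 = 3.8622

3.8622


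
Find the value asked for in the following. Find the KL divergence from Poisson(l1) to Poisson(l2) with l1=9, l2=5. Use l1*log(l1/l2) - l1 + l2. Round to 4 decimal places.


KL divergence for Poisson:
KL = l1*log(l1/l2) - l1 + l2.
l1 = 9, l2 = 5.
log(9/5) = 0.587787.
l1*log(l1/l2) = 9 * 0.587787 = 5.29008.
KL = 5.29008 - 9 + 5 = 1.2901

1.2901


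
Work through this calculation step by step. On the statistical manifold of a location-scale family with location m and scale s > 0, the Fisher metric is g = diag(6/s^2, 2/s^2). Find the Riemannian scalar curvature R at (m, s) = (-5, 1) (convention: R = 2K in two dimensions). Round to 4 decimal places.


The metric has the form g = (A dm^2 + B ds^2)/s^2 with A = 6, B = 2.
Substitute u = sqrt(A/B)*m: g = B*(du^2 + ds^2)/s^2, i.e. B times the
Poincare upper half-plane metric, which has constant Gaussian curvature -1.
Scaling a 2D metric by a constant c divides the Gaussian curvature by c,
so K = -1/B = -1/(2) = -0.5000 everywhere (the point (m, s) = (-5, 1) is irrelevant:
the curvature is constant).
Scalar curvature in dimension 2: R = 2K = -2/(2) = -1.0000.

-1.0000


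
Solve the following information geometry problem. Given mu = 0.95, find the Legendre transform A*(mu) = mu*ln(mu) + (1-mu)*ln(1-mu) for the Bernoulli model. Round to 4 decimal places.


Legendre transform for Bernoulli:
A*(mu) = mu*log(mu) + (1-mu)*log(1-mu).
mu = 0.95, 1-mu = 0.05.
mu*log(mu) = 0.95*log(0.95) = -0.048729.
(1-mu)*log(1-mu) = 0.05*log(0.05) = -0.149787.
A* = -0.048729 + -0.149787 = -0.1985

-0.1985


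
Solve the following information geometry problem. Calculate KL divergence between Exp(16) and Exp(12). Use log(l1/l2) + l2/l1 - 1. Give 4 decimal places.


KL divergence for exponential family:
KL = log(l1/l2) + l2/l1 - 1.
log(16/12) = 0.287682.
12/16 = 0.75.
KL = 0.287682 + 0.75 - 1 = 0.0377

0.0377


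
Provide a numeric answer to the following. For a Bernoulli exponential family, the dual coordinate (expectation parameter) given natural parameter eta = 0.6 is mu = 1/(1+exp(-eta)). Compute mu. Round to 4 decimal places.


Dual coordinate (expectation parameter) for Bernoulli:
mu = 1/(1+exp(-eta)).
eta = 0.6.
exp(-eta) = exp(-0.6) = 0.548812.
mu = 1/(1+0.548812) = 0.6457

0.6457


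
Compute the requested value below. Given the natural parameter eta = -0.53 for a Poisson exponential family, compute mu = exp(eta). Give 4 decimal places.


Expectation parameter for Poisson exponential family:
mu = exp(eta).
eta = -0.53.
mu = exp(-0.53) = 0.5886

0.5886


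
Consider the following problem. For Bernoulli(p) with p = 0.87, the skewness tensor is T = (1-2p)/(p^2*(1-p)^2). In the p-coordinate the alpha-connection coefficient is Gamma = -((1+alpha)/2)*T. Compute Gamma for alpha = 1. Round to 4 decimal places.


Skewness (Amari-Chentsov) tensor: T = (1-2p)/(p^2*(1-p)^2).
p = 0.87, 1-2p = -0.74, p^2 = 0.7569, (1-p)^2 = 0.0169.
T = -0.74/(0.7569 * 0.0169) = -57.850419.
In the p-coordinate, Gamma^(alpha) = Gamma^(0) - (alpha/2)*T with Gamma^(0) = (1/2)*g'(p) = -T/2,
so Gamma^(alpha) = -((1+alpha)/2)*T.
alpha = 1, -(1+alpha)/2 = -1.0.
Gamma = -1.0 * -57.850419 = 57.8504

57.8504


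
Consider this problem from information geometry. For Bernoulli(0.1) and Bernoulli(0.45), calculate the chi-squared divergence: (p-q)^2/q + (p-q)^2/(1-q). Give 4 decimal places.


Chi-squared divergence between Bernoulli distributions:
chi^2 = (p-q)^2/q + (p-q)^2/(1-q).
p = 0.1, q = 0.45, p-q = -0.35.
(p-q)^2 = 0.1225.
term1 = 0.1225/0.45 = 0.272222.
term2 = 0.1225/0.55 = 0.222727.
chi^2 = 0.272222 + 0.222727 = 0.4949

0.4949


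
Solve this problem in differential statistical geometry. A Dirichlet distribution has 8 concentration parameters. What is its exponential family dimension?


Exponential family dimension calculation:
Dirichlet with 8 components has 8 natural parameters.

8


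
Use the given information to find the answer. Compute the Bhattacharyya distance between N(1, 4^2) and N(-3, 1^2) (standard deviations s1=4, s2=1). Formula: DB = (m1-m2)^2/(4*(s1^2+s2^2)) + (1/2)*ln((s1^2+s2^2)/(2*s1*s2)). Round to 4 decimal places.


Bhattacharyya distance between two Gaussians:
DB = (m1-m2)^2/(4*(s1^2+s2^2)) + (1/2)*ln((s1^2+s2^2)/(2*s1*s2)).
(m1-m2)^2 = (4)^2 = 16.
s1^2+s2^2 = 16 + 1 = 17.
term1 = 16/68 = 0.235294.
term2 = 0.5*ln(17/8.0) = 0.376886.
DB = 0.235294 + 0.376886 = 0.6122

0.6122


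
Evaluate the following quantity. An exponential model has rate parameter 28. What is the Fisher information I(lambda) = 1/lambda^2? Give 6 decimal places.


Fisher information for exponential: I(lambda) = 1/lambda^2.
lambda = 28, lambda^2 = 784.
I = 1/784 = 0.001276

0.001276


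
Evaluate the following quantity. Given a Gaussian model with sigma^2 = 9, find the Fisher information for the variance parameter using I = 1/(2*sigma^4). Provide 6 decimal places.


Fisher information for variance: I(sigma^2) = 1/(2*sigma^4).
sigma^2 = 9, so sigma^4 = 81.
I = 1/(2*81) = 1/162 = 0.006173

0.006173


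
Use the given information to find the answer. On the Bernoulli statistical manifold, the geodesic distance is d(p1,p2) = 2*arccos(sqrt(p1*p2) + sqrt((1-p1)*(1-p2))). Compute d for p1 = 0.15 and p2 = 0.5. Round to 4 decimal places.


Geodesic distance on Bernoulli manifold:
d(p1,p2) = 2*arccos(sqrt(p1*p2) + sqrt((1-p1)*(1-p2))).
sqrt(p1*p2) = sqrt(0.15*0.5) = 0.273861.
sqrt((1-p1)*(1-p2)) = sqrt(0.85*0.5) = 0.65192.
arg = 0.273861 + 0.65192 = 0.925782.
d = 2*arccos(0.925782) = 0.7754

0.7754


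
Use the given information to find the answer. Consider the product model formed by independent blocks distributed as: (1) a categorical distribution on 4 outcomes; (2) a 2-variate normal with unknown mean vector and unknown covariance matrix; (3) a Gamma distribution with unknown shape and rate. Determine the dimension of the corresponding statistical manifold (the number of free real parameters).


The dimension of a statistical manifold equals the number of free
(independent) real parameters of the model. For a product of independent
blocks the parameter counts add.
- categorical on 4 outcomes (probabilities sum to 1): 4-1 = 3.
- 2-variate normal: 2 (mean) + 2*3/2 = 3 (symmetric covariance) = 5.
- Gamma (shape, rate): 2.
Total = 3 + 5 + 2 = 10.
Dimension = 10

10


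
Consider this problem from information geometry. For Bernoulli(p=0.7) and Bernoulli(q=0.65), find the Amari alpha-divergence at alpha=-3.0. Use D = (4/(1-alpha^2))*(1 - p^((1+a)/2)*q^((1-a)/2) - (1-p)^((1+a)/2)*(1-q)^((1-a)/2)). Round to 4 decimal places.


Amari alpha-divergence:
D = (4/(1-alpha^2))*(1 - p^((1+a)/2)*q^((1-a)/2) - (1-p)^((1+a)/2)*(1-q)^((1-a)/2)).
alpha = -3.0, p = 0.7, q = 0.65.
e1 = (1+alpha)/2 = -1.0, e2 = (1-alpha)/2 = 2.0.
t1 = p^e1 * q^e2 = 0.7^-1.0 * 0.65^2.0 = 0.603571.
t2 = (1-p)^e1 * (1-q)^e2 = 0.3^-1.0 * 0.35^2.0 = 0.408333.
4/(1-alpha^2) = -0.5.
D = -0.5*(1 - 0.603571 - 0.408333) = 0.0060

0.0060


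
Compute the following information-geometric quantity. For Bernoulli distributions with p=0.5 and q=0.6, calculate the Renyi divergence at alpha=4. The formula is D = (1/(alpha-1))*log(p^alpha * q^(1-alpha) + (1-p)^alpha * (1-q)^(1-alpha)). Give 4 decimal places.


Renyi divergence of order alpha between Bernoulli distributions:
D = (1/(alpha-1))*log(p^alpha * q^(1-alpha) + (1-p)^alpha * (1-q)^(1-alpha)).
alpha = 4, p = 0.5, q = 0.6.
p^alpha * q^(1-alpha) = 0.5^4 * 0.6^-3 = 0.289352.
(1-p)^alpha * (1-q)^(1-alpha) = 0.5^4 * 0.4^-3 = 0.976562.
sum = 0.289352 + 0.976562 = 1.265914.
D = (1/3)*log(1.265914) = 0.0786

0.0786


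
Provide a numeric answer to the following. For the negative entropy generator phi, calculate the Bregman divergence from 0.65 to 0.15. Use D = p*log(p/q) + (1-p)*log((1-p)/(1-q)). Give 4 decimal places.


Bregman divergence with negative entropy generator:
D = p*log(p/q) + (1-p)*log((1-p)/(1-q)).
p = 0.65, q = 0.15.
p*log(p/q) = 0.65*log(0.65/0.15) = 0.953119.
(1-p)*log((1-p)/(1-q)) = 0.35*log(0.35/0.85) = -0.310556.
D = 0.953119 + -0.310556 = 0.6426

0.6426


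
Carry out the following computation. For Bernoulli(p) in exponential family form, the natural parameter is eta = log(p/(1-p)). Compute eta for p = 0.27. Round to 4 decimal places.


Natural parameter for Bernoulli: eta = log(p/(1-p)).
p = 0.27, 1-p = 0.73.
p/(1-p) = 0.369863.
eta = log(0.369863) = -0.9946

-0.9946


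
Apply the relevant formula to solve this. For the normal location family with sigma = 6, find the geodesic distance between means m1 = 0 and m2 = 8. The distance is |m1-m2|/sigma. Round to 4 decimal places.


On the fixed-variance normal subfamily, geodesic distance = |m1-m2|/sigma.
|0 - 8| = 8.
sigma = 6.
d = 8/6 = 1.3333

1.3333


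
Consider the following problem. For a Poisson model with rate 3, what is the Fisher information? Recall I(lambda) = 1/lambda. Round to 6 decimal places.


Fisher information for Poisson: I(lambda) = 1/lambda.
lambda = 3.
I(lambda) = 1/3 = 0.333333

0.333333


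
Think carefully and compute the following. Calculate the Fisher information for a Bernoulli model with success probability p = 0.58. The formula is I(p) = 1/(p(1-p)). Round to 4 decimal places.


For Bernoulli(p), Fisher information is I(p) = 1/(p*(1-p)).
p = 0.58, 1-p = 0.42.
p*(1-p) = 0.2436.
I(p) = 1/0.2436 = 4.1051

4.1051


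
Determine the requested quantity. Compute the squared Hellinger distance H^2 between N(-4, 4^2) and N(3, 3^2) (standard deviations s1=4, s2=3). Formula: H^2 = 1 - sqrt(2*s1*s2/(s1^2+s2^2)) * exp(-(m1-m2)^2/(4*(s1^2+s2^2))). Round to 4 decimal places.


Squared Hellinger distance for Gaussians:
H^2 = 1 - sqrt(2*s1*s2/(s1^2+s2^2)) * exp(-(m1-m2)^2/(4*(s1^2+s2^2))).
s1^2 = 16, s2^2 = 9, s1^2+s2^2 = 25.
sqrt(2*4*3/(25)) = 0.979796.
(m1-m2)^2 = (-7)^2 = 49.
exp(-49/(4*25)) = exp(-0.49) = 0.612626.
H^2 = 1 - 0.979796*0.612626 = 0.3998

0.3998


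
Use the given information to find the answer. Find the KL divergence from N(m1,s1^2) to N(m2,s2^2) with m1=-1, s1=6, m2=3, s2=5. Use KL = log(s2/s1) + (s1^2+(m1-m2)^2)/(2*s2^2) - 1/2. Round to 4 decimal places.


KL divergence between normal distributions:
KL = log(s2/s1) + (s1^2 + (m1-m2)^2)/(2*s2^2) - 1/2.
log(5/6) = -0.182322.
(6^2 + (-1-3)^2)/(2*5^2) = (36 + 16)/50 = 1.04.
KL = -0.182322 + 1.04 - 0.5 = 0.3577

0.3577


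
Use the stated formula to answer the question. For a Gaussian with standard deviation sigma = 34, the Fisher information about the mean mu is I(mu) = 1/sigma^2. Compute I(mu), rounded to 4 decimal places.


The Fisher information for the mean of a normal distribution is I(mu) = 1/sigma^2.
sigma = 34, so sigma^2 = 1156.
I(mu) = 1/1156 = 0.0009

0.0009


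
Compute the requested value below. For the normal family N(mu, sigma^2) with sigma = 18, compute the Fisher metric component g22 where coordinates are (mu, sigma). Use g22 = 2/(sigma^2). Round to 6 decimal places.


For the 2-parameter normal family, the Fisher metric has:
  g11 = 1/sigma^2, g22 = 2/sigma^2.
sigma = 18, sigma^2 = 324.
g22 = 0.006173

0.006173


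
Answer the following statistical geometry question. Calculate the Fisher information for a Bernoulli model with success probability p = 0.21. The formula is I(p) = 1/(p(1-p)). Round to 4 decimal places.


For Bernoulli(p), Fisher information is I(p) = 1/(p*(1-p)).
p = 0.21, 1-p = 0.79.
p*(1-p) = 0.1659.
I(p) = 1/0.1659 = 6.0277

6.0277


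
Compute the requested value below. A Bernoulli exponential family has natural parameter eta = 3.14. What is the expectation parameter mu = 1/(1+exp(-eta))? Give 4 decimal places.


Dual coordinate (expectation parameter) for Bernoulli:
mu = 1/(1+exp(-eta)).
eta = 3.14.
exp(-eta) = exp(-3.14) = 0.043283.
mu = 1/(1+0.043283) = 0.9585

0.9585


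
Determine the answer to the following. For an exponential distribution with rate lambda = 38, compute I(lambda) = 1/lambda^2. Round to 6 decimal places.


Fisher information for exponential: I(lambda) = 1/lambda^2.
lambda = 38, lambda^2 = 1444.
I = 1/1444 = 0.000693

0.000693


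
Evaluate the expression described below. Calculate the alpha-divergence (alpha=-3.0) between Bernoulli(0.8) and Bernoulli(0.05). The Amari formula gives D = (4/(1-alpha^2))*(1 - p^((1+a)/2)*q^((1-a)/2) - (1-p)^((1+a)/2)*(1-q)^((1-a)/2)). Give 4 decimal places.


Amari alpha-divergence:
D = (4/(1-alpha^2))*(1 - p^((1+a)/2)*q^((1-a)/2) - (1-p)^((1+a)/2)*(1-q)^((1-a)/2)).
alpha = -3.0, p = 0.8, q = 0.05.
e1 = (1+alpha)/2 = -1.0, e2 = (1-alpha)/2 = 2.0.
t1 = p^e1 * q^e2 = 0.8^-1.0 * 0.05^2.0 = 0.003125.
t2 = (1-p)^e1 * (1-q)^e2 = 0.2^-1.0 * 0.95^2.0 = 4.5125.
4/(1-alpha^2) = -0.5.
D = -0.5*(1 - 0.003125 - 4.5125) = 1.7578

1.7578


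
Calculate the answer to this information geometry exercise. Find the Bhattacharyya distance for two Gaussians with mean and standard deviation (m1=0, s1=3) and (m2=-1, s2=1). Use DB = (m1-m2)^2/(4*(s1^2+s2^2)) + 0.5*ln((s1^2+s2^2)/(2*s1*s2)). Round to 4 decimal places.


Bhattacharyya distance between two Gaussians:
DB = (m1-m2)^2/(4*(s1^2+s2^2)) + (1/2)*ln((s1^2+s2^2)/(2*s1*s2)).
(m1-m2)^2 = (1)^2 = 1.
s1^2+s2^2 = 9 + 1 = 10.
term1 = 1/40 = 0.025.
term2 = 0.5*ln(10/6.0) = 0.255413.
DB = 0.025 + 0.255413 = 0.2804

0.2804


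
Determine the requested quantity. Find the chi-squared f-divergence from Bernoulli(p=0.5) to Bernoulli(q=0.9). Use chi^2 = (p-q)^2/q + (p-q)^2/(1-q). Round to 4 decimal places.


Chi-squared divergence between Bernoulli distributions:
chi^2 = (p-q)^2/q + (p-q)^2/(1-q).
p = 0.5, q = 0.9, p-q = -0.4.
(p-q)^2 = 0.16.
term1 = 0.16/0.9 = 0.177778.
term2 = 0.16/0.1 = 1.6.
chi^2 = 0.177778 + 1.6 = 1.7778

1.7778


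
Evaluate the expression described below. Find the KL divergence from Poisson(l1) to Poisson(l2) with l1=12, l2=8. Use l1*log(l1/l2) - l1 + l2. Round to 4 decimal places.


KL divergence for Poisson:
KL = l1*log(l1/l2) - l1 + l2.
l1 = 12, l2 = 8.
log(12/8) = 0.405465.
l1*log(l1/l2) = 12 * 0.405465 = 4.865581.
KL = 4.865581 - 12 + 8 = 0.8656

0.8656


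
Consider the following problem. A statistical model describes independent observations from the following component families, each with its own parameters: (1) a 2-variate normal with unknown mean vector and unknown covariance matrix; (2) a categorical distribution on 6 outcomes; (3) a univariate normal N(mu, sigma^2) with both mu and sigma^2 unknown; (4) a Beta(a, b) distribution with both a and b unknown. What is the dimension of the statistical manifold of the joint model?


The dimension of a statistical manifold equals the number of free
(independent) real parameters of the model. For a product of independent
blocks the parameter counts add.
- 2-variate normal: 2 (mean) + 2*3/2 = 3 (symmetric covariance) = 5.
- categorical on 6 outcomes (probabilities sum to 1): 6-1 = 5.
- normal (mu, sigma^2): 2.
- Beta (a, b): 2.
Total = 5 + 5 + 2 + 2 = 14.
Dimension = 14

14


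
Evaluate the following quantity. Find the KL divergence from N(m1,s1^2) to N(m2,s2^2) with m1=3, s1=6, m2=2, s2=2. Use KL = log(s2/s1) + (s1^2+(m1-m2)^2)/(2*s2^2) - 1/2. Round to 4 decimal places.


KL divergence between normal distributions:
KL = log(s2/s1) + (s1^2 + (m1-m2)^2)/(2*s2^2) - 1/2.
log(2/6) = -1.098612.
(6^2 + (3-2)^2)/(2*2^2) = (36 + 1)/8 = 4.625.
KL = -1.098612 + 4.625 - 0.5 = 3.0264

3.0264


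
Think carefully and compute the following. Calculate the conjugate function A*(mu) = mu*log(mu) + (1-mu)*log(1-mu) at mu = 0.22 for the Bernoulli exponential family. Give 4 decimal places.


Legendre transform for Bernoulli:
A*(mu) = mu*log(mu) + (1-mu)*log(1-mu).
mu = 0.22, 1-mu = 0.78.
mu*log(mu) = 0.22*log(0.22) = -0.333108.
(1-mu)*log(1-mu) = 0.78*log(0.78) = -0.1938.
A* = -0.333108 + -0.1938 = -0.5269

-0.5269


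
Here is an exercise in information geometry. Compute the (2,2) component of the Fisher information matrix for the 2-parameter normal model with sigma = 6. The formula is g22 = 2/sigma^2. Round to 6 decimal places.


For the 2-parameter normal family, the Fisher metric has:
  g11 = 1/sigma^2, g22 = 2/sigma^2.
sigma = 6, sigma^2 = 36.
g22 = 0.055556

0.055556


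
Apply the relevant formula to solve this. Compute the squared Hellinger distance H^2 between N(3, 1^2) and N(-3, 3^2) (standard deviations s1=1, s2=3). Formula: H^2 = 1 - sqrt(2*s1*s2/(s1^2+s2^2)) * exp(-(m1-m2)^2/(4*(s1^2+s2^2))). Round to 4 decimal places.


Squared Hellinger distance for Gaussians:
H^2 = 1 - sqrt(2*s1*s2/(s1^2+s2^2)) * exp(-(m1-m2)^2/(4*(s1^2+s2^2))).
s1^2 = 1, s2^2 = 9, s1^2+s2^2 = 10.
sqrt(2*1*3/(10)) = 0.774597.
(m1-m2)^2 = (6)^2 = 36.
exp(-36/(4*10)) = exp(-0.9) = 0.40657.
H^2 = 1 - 0.774597*0.40657 = 0.6851

0.6851


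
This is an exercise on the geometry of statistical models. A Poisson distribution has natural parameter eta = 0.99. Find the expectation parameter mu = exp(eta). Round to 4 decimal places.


Expectation parameter for Poisson exponential family:
mu = exp(eta).
eta = 0.99.
mu = exp(0.99) = 2.6912

2.6912


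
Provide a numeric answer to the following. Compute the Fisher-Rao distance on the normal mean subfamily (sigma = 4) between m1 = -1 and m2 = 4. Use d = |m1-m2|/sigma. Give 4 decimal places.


On the fixed-variance normal subfamily, geodesic distance = |m1-m2|/sigma.
|-1 - 4| = 5.
sigma = 4.
d = 5/4 = 1.2500

1.2500


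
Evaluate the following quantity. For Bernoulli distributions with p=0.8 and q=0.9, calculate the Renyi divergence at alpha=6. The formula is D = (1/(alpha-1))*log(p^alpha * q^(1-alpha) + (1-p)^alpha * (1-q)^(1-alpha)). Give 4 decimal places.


Renyi divergence of order alpha between Bernoulli distributions:
D = (1/(alpha-1))*log(p^alpha * q^(1-alpha) + (1-p)^alpha * (1-q)^(1-alpha)).
alpha = 6, p = 0.8, q = 0.9.
p^alpha * q^(1-alpha) = 0.8^6 * 0.9^-5 = 0.443943.
(1-p)^alpha * (1-q)^(1-alpha) = 0.2^6 * 0.1^-5 = 6.4.
sum = 0.443943 + 6.4 = 6.843943.
D = (1/5)*log(6.843943) = 0.3847

0.3847


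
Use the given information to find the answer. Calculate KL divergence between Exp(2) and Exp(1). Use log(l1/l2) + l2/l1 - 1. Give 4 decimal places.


KL divergence for exponential family:
KL = log(l1/l2) + l2/l1 - 1.
log(2/1) = 0.693147.
1/2 = 0.5.
KL = 0.693147 + 0.5 - 1 = 0.1931

0.1931


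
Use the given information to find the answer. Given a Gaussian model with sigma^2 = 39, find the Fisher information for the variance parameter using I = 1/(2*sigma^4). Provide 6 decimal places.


Fisher information for variance: I(sigma^2) = 1/(2*sigma^4).
sigma^2 = 39, so sigma^4 = 1521.
I = 1/(2*1521) = 1/3042 = 0.000329

0.000329


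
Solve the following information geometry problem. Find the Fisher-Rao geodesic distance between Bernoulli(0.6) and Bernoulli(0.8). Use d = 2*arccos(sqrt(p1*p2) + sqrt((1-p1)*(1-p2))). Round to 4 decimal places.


Geodesic distance on Bernoulli manifold:
d(p1,p2) = 2*arccos(sqrt(p1*p2) + sqrt((1-p1)*(1-p2))).
sqrt(p1*p2) = sqrt(0.6*0.8) = 0.69282.
sqrt((1-p1)*(1-p2)) = sqrt(0.4*0.2) = 0.282843.
arg = 0.69282 + 0.282843 = 0.975663.
d = 2*arccos(0.975663) = 0.4421

0.4421


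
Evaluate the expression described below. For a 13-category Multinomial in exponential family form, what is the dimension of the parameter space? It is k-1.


Exponential family dimension calculation:
For Multinomial with k=13 categories, dim = k-1 = 12.

12


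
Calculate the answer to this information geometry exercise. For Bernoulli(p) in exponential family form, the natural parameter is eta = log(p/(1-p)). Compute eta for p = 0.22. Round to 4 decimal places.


Natural parameter for Bernoulli: eta = log(p/(1-p)).
p = 0.22, 1-p = 0.78.
p/(1-p) = 0.282051.
eta = log(0.282051) = -1.2657

-1.2657


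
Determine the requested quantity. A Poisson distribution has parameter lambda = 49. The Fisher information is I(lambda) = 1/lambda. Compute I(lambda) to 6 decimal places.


Fisher information for Poisson: I(lambda) = 1/lambda.
lambda = 49.
I(lambda) = 1/49 = 0.020408

0.020408


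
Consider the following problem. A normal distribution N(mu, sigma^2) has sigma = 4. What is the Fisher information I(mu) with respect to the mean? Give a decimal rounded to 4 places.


The Fisher information for the mean of a normal distribution is I(mu) = 1/sigma^2.
sigma = 4, so sigma^2 = 16.
I(mu) = 1/16 = 0.0625

0.0625


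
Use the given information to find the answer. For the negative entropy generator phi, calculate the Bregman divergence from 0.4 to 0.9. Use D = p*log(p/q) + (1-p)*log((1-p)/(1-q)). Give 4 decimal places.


Bregman divergence with negative entropy generator:
D = p*log(p/q) + (1-p)*log((1-p)/(1-q)).
p = 0.4, q = 0.9.
p*log(p/q) = 0.4*log(0.4/0.9) = -0.324372.
(1-p)*log((1-p)/(1-q)) = 0.6*log(0.6/0.1) = 1.075056.
D = -0.324372 + 1.075056 = 0.7507

0.7507


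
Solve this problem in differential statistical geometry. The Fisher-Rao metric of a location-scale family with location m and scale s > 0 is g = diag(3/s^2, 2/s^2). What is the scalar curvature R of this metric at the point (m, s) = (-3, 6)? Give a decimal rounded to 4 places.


The metric has the form g = (A dm^2 + B ds^2)/s^2 with A = 3, B = 2.
Substitute u = sqrt(A/B)*m: g = B*(du^2 + ds^2)/s^2, i.e. B times the
Poincare upper half-plane metric, which has constant Gaussian curvature -1.
Scaling a 2D metric by a constant c divides the Gaussian curvature by c,
so K = -1/B = -1/(2) = -0.5000 everywhere (the point (m, s) = (-3, 6) is irrelevant:
the curvature is constant).
Scalar curvature in dimension 2: R = 2K = -2/(2) = -1.0000.

-1.0000


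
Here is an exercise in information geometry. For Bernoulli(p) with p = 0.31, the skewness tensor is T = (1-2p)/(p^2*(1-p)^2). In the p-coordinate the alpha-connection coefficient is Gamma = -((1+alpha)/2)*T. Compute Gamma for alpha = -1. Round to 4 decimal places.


Skewness (Amari-Chentsov) tensor: T = (1-2p)/(p^2*(1-p)^2).
p = 0.31, 1-2p = 0.38, p^2 = 0.0961, (1-p)^2 = 0.4761.
T = 0.38/(0.0961 * 0.4761) = 8.305428.
In the p-coordinate, Gamma^(alpha) = Gamma^(0) - (alpha/2)*T with Gamma^(0) = (1/2)*g'(p) = -T/2,
so Gamma^(alpha) = -((1+alpha)/2)*T.
alpha = -1, -(1+alpha)/2 = 0.0.
Gamma = 0.0 * 8.305428 = 0.0000

0.0000


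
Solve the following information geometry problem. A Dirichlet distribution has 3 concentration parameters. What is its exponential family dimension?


Exponential family dimension calculation:
Dirichlet with 3 components has 3 natural parameters.

3


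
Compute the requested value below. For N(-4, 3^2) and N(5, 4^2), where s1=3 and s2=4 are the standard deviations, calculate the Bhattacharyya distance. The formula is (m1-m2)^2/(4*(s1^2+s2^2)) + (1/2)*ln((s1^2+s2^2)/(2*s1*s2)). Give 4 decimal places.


Bhattacharyya distance between two Gaussians:
DB = (m1-m2)^2/(4*(s1^2+s2^2)) + (1/2)*ln((s1^2+s2^2)/(2*s1*s2)).
(m1-m2)^2 = (-9)^2 = 81.
s1^2+s2^2 = 9 + 16 = 25.
term1 = 81/100 = 0.81.
term2 = 0.5*ln(25/24.0) = 0.020411.
DB = 0.81 + 0.020411 = 0.8304

0.8304


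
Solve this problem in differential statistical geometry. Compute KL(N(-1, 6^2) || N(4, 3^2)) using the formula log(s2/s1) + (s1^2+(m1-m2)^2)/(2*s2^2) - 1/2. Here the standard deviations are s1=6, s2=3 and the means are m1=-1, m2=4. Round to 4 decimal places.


KL divergence between normal distributions:
KL = log(s2/s1) + (s1^2 + (m1-m2)^2)/(2*s2^2) - 1/2.
log(3/6) = -0.693147.
(6^2 + (-1-4)^2)/(2*3^2) = (36 + 25)/18 = 3.388889.
KL = -0.693147 + 3.388889 - 0.5 = 2.1957

2.1957


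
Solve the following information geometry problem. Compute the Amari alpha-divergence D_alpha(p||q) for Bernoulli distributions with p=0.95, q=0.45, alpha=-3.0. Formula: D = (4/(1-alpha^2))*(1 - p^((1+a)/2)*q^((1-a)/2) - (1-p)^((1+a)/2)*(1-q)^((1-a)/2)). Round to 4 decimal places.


Amari alpha-divergence:
D = (4/(1-alpha^2))*(1 - p^((1+a)/2)*q^((1-a)/2) - (1-p)^((1+a)/2)*(1-q)^((1-a)/2)).
alpha = -3.0, p = 0.95, q = 0.45.
e1 = (1+alpha)/2 = -1.0, e2 = (1-alpha)/2 = 2.0.
t1 = p^e1 * q^e2 = 0.95^-1.0 * 0.45^2.0 = 0.213158.
t2 = (1-p)^e1 * (1-q)^e2 = 0.05^-1.0 * 0.55^2.0 = 6.05.
4/(1-alpha^2) = -0.5.
D = -0.5*(1 - 0.213158 - 6.05) = 2.6316

2.6316


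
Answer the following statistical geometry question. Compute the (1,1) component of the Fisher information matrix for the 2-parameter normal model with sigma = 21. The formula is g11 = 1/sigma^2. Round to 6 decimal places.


For the 2-parameter normal family, the Fisher metric has:
  g11 = 1/sigma^2, g22 = 2/sigma^2.
sigma = 21, sigma^2 = 441.
g11 = 0.002268

0.002268


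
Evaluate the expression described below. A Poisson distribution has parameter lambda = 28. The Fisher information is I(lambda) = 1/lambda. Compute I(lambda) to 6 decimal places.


Fisher information for Poisson: I(lambda) = 1/lambda.
lambda = 28.
I(lambda) = 1/28 = 0.035714

0.035714


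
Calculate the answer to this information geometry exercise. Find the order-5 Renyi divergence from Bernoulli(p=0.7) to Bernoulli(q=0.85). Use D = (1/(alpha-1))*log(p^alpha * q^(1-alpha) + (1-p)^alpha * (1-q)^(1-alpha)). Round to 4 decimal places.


Renyi divergence of order alpha between Bernoulli distributions:
D = (1/(alpha-1))*log(p^alpha * q^(1-alpha) + (1-p)^alpha * (1-q)^(1-alpha)).
alpha = 5, p = 0.7, q = 0.85.
p^alpha * q^(1-alpha) = 0.7^5 * 0.85^-4 = 0.321969.
(1-p)^alpha * (1-q)^(1-alpha) = 0.3^5 * 0.15^-4 = 4.8.
sum = 0.321969 + 4.8 = 5.121969.
D = (1/4)*log(5.121969) = 0.4084

0.4084


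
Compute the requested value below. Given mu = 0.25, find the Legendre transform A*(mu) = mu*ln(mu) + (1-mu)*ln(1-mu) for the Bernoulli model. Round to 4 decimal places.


Legendre transform for Bernoulli:
A*(mu) = mu*log(mu) + (1-mu)*log(1-mu).
mu = 0.25, 1-mu = 0.75.
mu*log(mu) = 0.25*log(0.25) = -0.346574.
(1-mu)*log(1-mu) = 0.75*log(0.75) = -0.215762.
A* = -0.346574 + -0.215762 = -0.5623

-0.5623


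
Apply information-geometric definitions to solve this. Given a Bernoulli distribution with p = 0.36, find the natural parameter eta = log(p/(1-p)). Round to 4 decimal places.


Natural parameter for Bernoulli: eta = log(p/(1-p)).
p = 0.36, 1-p = 0.64.
p/(1-p) = 0.5625.
eta = log(0.5625) = -0.5754

-0.5754


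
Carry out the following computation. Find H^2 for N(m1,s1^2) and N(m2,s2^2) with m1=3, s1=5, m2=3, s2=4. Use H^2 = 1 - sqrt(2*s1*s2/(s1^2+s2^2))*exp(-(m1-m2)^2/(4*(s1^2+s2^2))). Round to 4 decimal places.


Squared Hellinger distance for Gaussians:
H^2 = 1 - sqrt(2*s1*s2/(s1^2+s2^2)) * exp(-(m1-m2)^2/(4*(s1^2+s2^2))).
s1^2 = 25, s2^2 = 16, s1^2+s2^2 = 41.
sqrt(2*5*4/(41)) = 0.98773.
(m1-m2)^2 = (0)^2 = 0.
exp(-0/(4*41)) = exp(0.0) = 1.0.
H^2 = 1 - 0.98773*1.0 = 0.0123

0.0123


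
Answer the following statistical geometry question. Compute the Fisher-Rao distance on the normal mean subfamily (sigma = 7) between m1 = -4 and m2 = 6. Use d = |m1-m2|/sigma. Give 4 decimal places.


On the fixed-variance normal subfamily, geodesic distance = |m1-m2|/sigma.
|-4 - 6| = 10.
sigma = 7.
d = 10/7 = 1.4286

1.4286


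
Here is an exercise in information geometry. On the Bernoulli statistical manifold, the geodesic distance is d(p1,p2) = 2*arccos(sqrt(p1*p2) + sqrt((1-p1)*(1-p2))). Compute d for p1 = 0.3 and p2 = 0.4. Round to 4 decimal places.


Geodesic distance on Bernoulli manifold:
d(p1,p2) = 2*arccos(sqrt(p1*p2) + sqrt((1-p1)*(1-p2))).
sqrt(p1*p2) = sqrt(0.3*0.4) = 0.34641.
sqrt((1-p1)*(1-p2)) = sqrt(0.7*0.6) = 0.648074.
arg = 0.34641 + 0.648074 = 0.994484.
d = 2*arccos(0.994484) = 0.2102

0.2102


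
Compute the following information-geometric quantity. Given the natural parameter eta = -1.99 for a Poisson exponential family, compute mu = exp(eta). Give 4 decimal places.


Expectation parameter for Poisson exponential family:
mu = exp(eta).
eta = -1.99.
mu = exp(-1.99) = 0.1367

0.1367


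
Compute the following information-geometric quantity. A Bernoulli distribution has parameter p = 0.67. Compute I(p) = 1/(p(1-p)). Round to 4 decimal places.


For Bernoulli(p), Fisher information is I(p) = 1/(p*(1-p)).
p = 0.67, 1-p = 0.33.
p*(1-p) = 0.2211.
I(p) = 1/0.2211 = 4.5228

4.5228


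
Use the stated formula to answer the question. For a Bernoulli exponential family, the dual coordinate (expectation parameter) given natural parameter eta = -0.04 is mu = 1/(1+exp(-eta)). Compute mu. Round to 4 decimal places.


Dual coordinate (expectation parameter) for Bernoulli:
mu = 1/(1+exp(-eta)).
eta = -0.04.
exp(-eta) = exp(0.04) = 1.040811.
mu = 1/(1+1.040811) = 0.4900

0.4900


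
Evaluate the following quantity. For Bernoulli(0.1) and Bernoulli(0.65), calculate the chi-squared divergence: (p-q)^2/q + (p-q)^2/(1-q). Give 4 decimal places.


Chi-squared divergence between Bernoulli distributions:
chi^2 = (p-q)^2/q + (p-q)^2/(1-q).
p = 0.1, q = 0.65, p-q = -0.55.
(p-q)^2 = 0.3025.
term1 = 0.3025/0.65 = 0.465385.
term2 = 0.3025/0.35 = 0.864286.
chi^2 = 0.465385 + 0.864286 = 1.3297

1.3297


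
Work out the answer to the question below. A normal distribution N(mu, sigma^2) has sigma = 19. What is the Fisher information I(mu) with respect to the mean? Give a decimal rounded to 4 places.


The Fisher information for the mean of a normal distribution is I(mu) = 1/sigma^2.
sigma = 19, so sigma^2 = 361.
I(mu) = 1/361 = 0.0028

0.0028


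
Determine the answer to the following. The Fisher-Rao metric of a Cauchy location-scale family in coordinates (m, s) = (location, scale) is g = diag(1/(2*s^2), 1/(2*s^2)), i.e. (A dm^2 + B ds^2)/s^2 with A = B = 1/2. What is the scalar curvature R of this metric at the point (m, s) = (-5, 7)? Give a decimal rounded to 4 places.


The metric has the form g = (A dm^2 + B ds^2)/s^2 with A = 1/2, B = 1/2.
Substitute u = sqrt(A/B)*m: g = B*(du^2 + ds^2)/s^2, i.e. B times the
Poincare upper half-plane metric, which has constant Gaussian curvature -1.
Scaling a 2D metric by a constant c divides the Gaussian curvature by c,
so K = -1/B = -1/(1/2) = -2.0000 everywhere (the point (m, s) = (-5, 7) is irrelevant:
the curvature is constant).
Scalar curvature in dimension 2: R = 2K = -2/(1/2) = -4.0000.

-4.0000


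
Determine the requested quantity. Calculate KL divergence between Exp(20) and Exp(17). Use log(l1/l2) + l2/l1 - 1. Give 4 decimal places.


KL divergence for exponential family:
KL = log(l1/l2) + l2/l1 - 1.
log(20/17) = 0.162519.
17/20 = 0.85.
KL = 0.162519 + 0.85 - 1 = 0.0125

0.0125


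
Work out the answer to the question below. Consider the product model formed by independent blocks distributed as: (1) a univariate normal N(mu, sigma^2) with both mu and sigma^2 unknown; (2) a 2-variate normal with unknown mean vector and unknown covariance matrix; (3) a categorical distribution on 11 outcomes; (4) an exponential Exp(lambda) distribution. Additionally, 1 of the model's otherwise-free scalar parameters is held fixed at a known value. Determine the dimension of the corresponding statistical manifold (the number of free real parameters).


The dimension of a statistical manifold equals the number of free
(independent) real parameters of the model. For a product of independent
blocks the parameter counts add.
- normal (mu, sigma^2): 2.
- 2-variate normal: 2 (mean) + 2*3/2 = 3 (symmetric covariance) = 5.
- categorical on 11 outcomes (probabilities sum to 1): 11-1 = 10.
- exponential (lambda): 1.
Total = 2 + 5 + 10 + 1 = 18.
1 parameter(s) fixed at known values: 18 - 1 = 17.
Dimension = 17

17


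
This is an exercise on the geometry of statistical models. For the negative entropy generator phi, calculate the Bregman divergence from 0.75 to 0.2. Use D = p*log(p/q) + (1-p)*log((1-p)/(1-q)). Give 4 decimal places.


Bregman divergence with negative entropy generator:
D = p*log(p/q) + (1-p)*log((1-p)/(1-q)).
p = 0.75, q = 0.2.
p*log(p/q) = 0.75*log(0.75/0.2) = 0.991317.
(1-p)*log((1-p)/(1-q)) = 0.25*log(0.25/0.8) = -0.290788.
D = 0.991317 + -0.290788 = 0.7005

0.7005


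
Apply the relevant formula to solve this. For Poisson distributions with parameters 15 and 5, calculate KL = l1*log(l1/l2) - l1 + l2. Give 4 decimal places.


KL divergence for Poisson:
KL = l1*log(l1/l2) - l1 + l2.
l1 = 15, l2 = 5.
log(15/5) = 1.098612.
l1*log(l1/l2) = 15 * 1.098612 = 16.479184.
KL = 16.479184 - 15 + 5 = 6.4792

6.4792


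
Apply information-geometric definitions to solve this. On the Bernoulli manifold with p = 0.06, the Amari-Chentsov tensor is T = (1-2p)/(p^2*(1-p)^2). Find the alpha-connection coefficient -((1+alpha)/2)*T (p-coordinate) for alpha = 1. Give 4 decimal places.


Skewness (Amari-Chentsov) tensor: T = (1-2p)/(p^2*(1-p)^2).
p = 0.06, 1-2p = 0.88, p^2 = 0.0036, (1-p)^2 = 0.8836.
T = 0.88/(0.0036 * 0.8836) = 276.646044.
In the p-coordinate, Gamma^(alpha) = Gamma^(0) - (alpha/2)*T with Gamma^(0) = (1/2)*g'(p) = -T/2,
so Gamma^(alpha) = -((1+alpha)/2)*T.
alpha = 1, -(1+alpha)/2 = -1.0.
Gamma = -1.0 * 276.646044 = -276.6460

-276.6460


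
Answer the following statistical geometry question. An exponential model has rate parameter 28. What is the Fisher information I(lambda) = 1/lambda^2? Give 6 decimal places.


Fisher information for exponential: I(lambda) = 1/lambda^2.
lambda = 28, lambda^2 = 784.
I = 1/784 = 0.001276

0.001276


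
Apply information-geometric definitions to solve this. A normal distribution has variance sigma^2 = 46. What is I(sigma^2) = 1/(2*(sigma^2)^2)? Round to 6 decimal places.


Fisher information for variance: I(sigma^2) = 1/(2*sigma^4).
sigma^2 = 46, so sigma^4 = 2116.
I = 1/(2*2116) = 1/4232 = 0.000236

0.000236


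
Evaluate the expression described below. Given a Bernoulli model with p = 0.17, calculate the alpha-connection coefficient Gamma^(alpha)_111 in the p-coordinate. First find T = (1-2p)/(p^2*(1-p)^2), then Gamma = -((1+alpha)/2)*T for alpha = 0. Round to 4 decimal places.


Skewness (Amari-Chentsov) tensor: T = (1-2p)/(p^2*(1-p)^2).
p = 0.17, 1-2p = 0.66, p^2 = 0.0289, (1-p)^2 = 0.6889.
T = 0.66/(0.0289 * 0.6889) = 33.150487.
In the p-coordinate, Gamma^(alpha) = Gamma^(0) - (alpha/2)*T with Gamma^(0) = (1/2)*g'(p) = -T/2,
so Gamma^(alpha) = -((1+alpha)/2)*T.
alpha = 0, -(1+alpha)/2 = -0.5.
Gamma = -0.5 * 33.150487 = -16.5752

-16.5752


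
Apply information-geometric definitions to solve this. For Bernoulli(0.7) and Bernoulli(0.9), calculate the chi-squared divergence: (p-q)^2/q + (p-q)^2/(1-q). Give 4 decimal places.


Chi-squared divergence between Bernoulli distributions:
chi^2 = (p-q)^2/q + (p-q)^2/(1-q).
p = 0.7, q = 0.9, p-q = -0.2.
(p-q)^2 = 0.04.
term1 = 0.04/0.9 = 0.044444.
term2 = 0.04/0.1 = 0.4.
chi^2 = 0.044444 + 0.4 = 0.4444

0.4444


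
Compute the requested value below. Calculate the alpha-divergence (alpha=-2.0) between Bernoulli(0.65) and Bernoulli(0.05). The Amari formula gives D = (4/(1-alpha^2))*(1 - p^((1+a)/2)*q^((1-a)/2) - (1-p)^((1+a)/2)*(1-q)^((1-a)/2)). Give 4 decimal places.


Amari alpha-divergence:
D = (4/(1-alpha^2))*(1 - p^((1+a)/2)*q^((1-a)/2) - (1-p)^((1+a)/2)*(1-q)^((1-a)/2)).
alpha = -2.0, p = 0.65, q = 0.05.
e1 = (1+alpha)/2 = -0.5, e2 = (1-alpha)/2 = 1.5.
t1 = p^e1 * q^e2 = 0.65^-0.5 * 0.05^1.5 = 0.013868.
t2 = (1-p)^e1 * (1-q)^e2 = 0.35^-0.5 * 0.95^1.5 = 1.565133.
4/(1-alpha^2) = -1.333333.
D = -1.333333*(1 - 0.013868 - 1.565133) = 0.7720

0.7720


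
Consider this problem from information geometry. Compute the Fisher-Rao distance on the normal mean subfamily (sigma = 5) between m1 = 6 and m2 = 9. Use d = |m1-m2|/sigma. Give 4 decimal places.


On the fixed-variance normal subfamily, geodesic distance = |m1-m2|/sigma.
|6 - 9| = 3.
sigma = 5.
d = 3/5 = 0.6000

0.6000


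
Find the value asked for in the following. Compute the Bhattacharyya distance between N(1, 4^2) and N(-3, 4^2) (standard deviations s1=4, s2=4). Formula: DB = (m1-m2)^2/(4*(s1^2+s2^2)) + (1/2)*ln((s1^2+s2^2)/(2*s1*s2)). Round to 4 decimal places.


Bhattacharyya distance between two Gaussians:
DB = (m1-m2)^2/(4*(s1^2+s2^2)) + (1/2)*ln((s1^2+s2^2)/(2*s1*s2)).
(m1-m2)^2 = (4)^2 = 16.
s1^2+s2^2 = 16 + 16 = 32.
term1 = 16/128 = 0.125.
term2 = 0.5*ln(32/32.0) = 0.0.
DB = 0.125 + 0.0 = 0.1250

0.1250


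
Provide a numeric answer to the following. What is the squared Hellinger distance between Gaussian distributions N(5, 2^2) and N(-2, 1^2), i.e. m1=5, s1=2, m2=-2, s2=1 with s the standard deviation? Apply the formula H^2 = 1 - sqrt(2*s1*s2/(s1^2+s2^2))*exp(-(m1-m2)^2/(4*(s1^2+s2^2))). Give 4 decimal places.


Squared Hellinger distance for Gaussians:
H^2 = 1 - sqrt(2*s1*s2/(s1^2+s2^2)) * exp(-(m1-m2)^2/(4*(s1^2+s2^2))).
s1^2 = 4, s2^2 = 1, s1^2+s2^2 = 5.
sqrt(2*2*1/(5)) = 0.894427.
(m1-m2)^2 = (7)^2 = 49.
exp(-49/(4*5)) = exp(-2.45) = 0.086294.
H^2 = 1 - 0.894427*0.086294 = 0.9228

0.9228


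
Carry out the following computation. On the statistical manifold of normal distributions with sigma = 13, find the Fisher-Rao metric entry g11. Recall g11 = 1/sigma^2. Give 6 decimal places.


For the 2-parameter normal family, the Fisher metric has:
  g11 = 1/sigma^2, g22 = 2/sigma^2.
sigma = 13, sigma^2 = 169.
g11 = 0.005917

0.005917


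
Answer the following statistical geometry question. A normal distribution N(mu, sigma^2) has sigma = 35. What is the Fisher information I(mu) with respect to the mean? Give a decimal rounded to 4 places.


The Fisher information for the mean of a normal distribution is I(mu) = 1/sigma^2.
sigma = 35, so sigma^2 = 1225.
I(mu) = 1/1225 = 0.0008

0.0008
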